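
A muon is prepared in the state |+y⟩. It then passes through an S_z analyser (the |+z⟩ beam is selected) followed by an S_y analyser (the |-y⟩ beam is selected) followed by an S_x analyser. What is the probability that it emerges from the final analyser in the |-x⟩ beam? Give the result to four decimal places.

0.1250

First analyser (S_z): from |+y⟩, P(|+z⟩) = 1/2.
After stage 1 the state is |+z⟩; P(|-y⟩) = |⟨-y|+z⟩|² = 1/2.
After stage 2 the state is |-y⟩; P(|-x⟩) = |⟨-x|-y⟩|² = 1/2.
Joint probability = 1/2 × 1/2 × 1/2 = 0.1250.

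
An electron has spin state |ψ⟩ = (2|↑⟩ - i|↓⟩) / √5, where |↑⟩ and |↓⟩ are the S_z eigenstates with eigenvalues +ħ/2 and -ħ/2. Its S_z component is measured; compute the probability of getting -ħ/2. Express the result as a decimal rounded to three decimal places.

The -ħ/2 outcome corresponds to |↓⟩. Its amplitude in |ψ⟩ is -i/√5.
P = |-i|² / 5 = 1/5.

0.200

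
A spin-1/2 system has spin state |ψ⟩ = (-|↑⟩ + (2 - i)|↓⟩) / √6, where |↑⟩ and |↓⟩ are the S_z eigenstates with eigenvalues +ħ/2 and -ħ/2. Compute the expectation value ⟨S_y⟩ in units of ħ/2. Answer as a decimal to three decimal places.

⟨σ_y⟩ = 2 Im(a* b)/(|a|²+|b|²) with a = -1, b = (2 - i).
a* b = (-2 + i), so ⟨σ_y⟩ = 2/6.
⟨S_y⟩ = (ħ/2)·⟨σ_y⟩.

0.333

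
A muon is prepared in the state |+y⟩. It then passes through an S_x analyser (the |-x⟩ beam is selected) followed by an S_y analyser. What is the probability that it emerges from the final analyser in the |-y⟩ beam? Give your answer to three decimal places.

First analyser (S_x): from |+y⟩, P(|-x⟩) = 1/2.
After stage 1 the state is |-x⟩; P(|-y⟩) = |⟨-y|-x⟩|² = 1/2.
Joint probability = 1/2 × 1/2 = 0.250.

0.250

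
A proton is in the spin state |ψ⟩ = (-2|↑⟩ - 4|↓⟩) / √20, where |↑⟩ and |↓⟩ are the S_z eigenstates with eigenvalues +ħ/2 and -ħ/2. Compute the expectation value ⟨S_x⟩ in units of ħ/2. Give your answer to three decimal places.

0.800

⟨σ_x⟩ = 2 Re(a* b)/(|a|²+|b|²) with a = -2, b = -4.
a* b = 8, so ⟨σ_x⟩ = 16/20.
⟨S_x⟩ = (ħ/2)·⟨σ_x⟩.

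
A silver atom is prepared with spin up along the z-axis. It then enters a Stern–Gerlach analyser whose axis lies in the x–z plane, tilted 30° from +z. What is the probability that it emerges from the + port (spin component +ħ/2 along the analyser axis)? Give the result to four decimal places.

For spin-½, the probability of finding spin-up along an axis at angle θ to the initial spin direction is cos²(θ/2); spin-down is sin²(θ/2).
θ = 30°, so P = cos²(15°) ≈ 0.9330.

0.9330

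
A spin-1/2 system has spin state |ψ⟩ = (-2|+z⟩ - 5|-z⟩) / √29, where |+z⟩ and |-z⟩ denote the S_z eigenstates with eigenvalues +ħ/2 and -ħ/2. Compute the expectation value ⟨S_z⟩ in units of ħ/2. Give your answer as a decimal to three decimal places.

-0.724

⟨σ_z⟩ = |a|² - |b|² divided by |a|²+|b|², with a, b the |+z⟩, |-z⟩ amplitudes.
= (4 - 25)/29 = -21/29.
⟨S_z⟩ = (ħ/2)·⟨σ_z⟩.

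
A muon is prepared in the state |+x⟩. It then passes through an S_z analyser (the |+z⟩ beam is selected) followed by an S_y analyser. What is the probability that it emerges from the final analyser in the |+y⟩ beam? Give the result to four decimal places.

First analyser (S_z): from |+x⟩, P(|+z⟩) = 1/2.
After stage 1 the state is |+z⟩; P(|+y⟩) = |⟨+y|+z⟩|² = 1/2.
Joint probability = 1/2 × 1/2 = 0.2500.

0.2500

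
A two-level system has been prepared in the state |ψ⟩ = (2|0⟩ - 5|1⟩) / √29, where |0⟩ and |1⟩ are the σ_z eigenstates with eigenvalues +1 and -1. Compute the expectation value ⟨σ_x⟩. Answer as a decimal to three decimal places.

⟨σ_x⟩ = 2 Re(a* b)/(|a|²+|b|²) with a = 2, b = -5.
a* b = -10, so ⟨σ_x⟩ = -20/29.

-0.690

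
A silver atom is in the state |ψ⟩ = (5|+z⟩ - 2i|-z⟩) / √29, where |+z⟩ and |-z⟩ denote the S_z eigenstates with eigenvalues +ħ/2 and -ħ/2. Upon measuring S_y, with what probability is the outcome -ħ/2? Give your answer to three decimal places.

0.845

|-y⟩ = (|+z⟩ - i|-z⟩)/√2, so ⟨-y|ψ⟩ = (7) / (√2·√29).
P = |7|² / 58 = 49/58.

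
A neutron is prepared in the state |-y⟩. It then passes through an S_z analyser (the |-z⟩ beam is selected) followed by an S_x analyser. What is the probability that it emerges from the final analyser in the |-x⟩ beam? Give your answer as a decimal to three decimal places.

First analyser (S_z): from |-y⟩, P(|-z⟩) = 1/2.
After stage 1 the state is |-z⟩; P(|-x⟩) = |⟨-x|-z⟩|² = 1/2.
Joint probability = 1/2 × 1/2 = 0.250.

0.250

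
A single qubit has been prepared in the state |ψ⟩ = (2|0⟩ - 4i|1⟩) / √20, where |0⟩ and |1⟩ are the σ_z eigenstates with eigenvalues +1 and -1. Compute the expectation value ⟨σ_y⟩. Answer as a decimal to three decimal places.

⟨σ_y⟩ = 2 Im(a* b)/(|a|²+|b|²) with a = 2, b = -4i.
a* b = -8i, so ⟨σ_y⟩ = -16/20.

-0.800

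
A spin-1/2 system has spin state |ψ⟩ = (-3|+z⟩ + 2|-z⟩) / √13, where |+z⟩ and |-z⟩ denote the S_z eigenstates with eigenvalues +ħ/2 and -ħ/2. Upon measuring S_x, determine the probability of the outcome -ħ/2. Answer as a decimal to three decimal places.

|-x⟩ = (|+z⟩ - |-z⟩)/√2, so ⟨-x|ψ⟩ = (-5) / (√2·√13).
P = |-5|² / 26 = 25/26.

0.962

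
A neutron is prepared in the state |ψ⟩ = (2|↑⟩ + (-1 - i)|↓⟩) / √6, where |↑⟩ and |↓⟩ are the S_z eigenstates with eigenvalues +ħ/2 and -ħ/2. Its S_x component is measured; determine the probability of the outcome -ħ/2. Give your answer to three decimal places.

|-x⟩ = (|↑⟩ - |↓⟩)/√2, so ⟨-x|ψ⟩ = (3 + i) / (√2·√6).
P = |3 + i|² / 12 = 10/12.

0.833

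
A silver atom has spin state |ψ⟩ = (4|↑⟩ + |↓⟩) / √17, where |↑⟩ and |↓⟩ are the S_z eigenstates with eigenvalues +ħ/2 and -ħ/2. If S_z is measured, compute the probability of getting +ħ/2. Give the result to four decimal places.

The +ħ/2 outcome corresponds to |↑⟩. Its amplitude in |ψ⟩ is 4/√17.
P = |4|² / 17 = 16/17.

0.9412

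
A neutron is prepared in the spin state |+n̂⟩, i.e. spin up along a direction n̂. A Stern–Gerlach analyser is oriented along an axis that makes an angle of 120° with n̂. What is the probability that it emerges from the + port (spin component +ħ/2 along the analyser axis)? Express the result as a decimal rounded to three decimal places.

For spin-½, the probability of finding spin-up along an axis at angle θ to the initial spin direction is cos²(θ/2); spin-down is sin²(θ/2).
θ = 120°, so P = cos²(60°) ≈ 0.250.

0.250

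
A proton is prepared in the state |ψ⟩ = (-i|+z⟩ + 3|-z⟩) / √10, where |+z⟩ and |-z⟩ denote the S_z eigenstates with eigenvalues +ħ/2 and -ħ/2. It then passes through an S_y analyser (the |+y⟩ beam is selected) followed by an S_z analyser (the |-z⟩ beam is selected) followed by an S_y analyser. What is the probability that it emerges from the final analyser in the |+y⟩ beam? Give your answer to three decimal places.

0.200

First analyser (S_y): P(|+y⟩) = |⟨+y|ψ⟩|² = 16/20.
After stage 1 the state is |+y⟩; P(|-z⟩) = |⟨-z|+y⟩|² = 1/2.
After stage 2 the state is |-z⟩; P(|+y⟩) = |⟨+y|-z⟩|² = 1/2.
Joint probability = 16/20 × 1/2 × 1/2 = 0.200.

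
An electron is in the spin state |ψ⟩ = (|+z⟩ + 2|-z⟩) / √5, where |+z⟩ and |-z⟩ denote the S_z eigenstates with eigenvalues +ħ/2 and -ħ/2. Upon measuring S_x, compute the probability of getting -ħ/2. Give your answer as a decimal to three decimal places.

0.100

|-x⟩ = (|+z⟩ - |-z⟩)/√2, so ⟨-x|ψ⟩ = (-1) / (√2·√5).
P = |-1|² / 10 = 1/10.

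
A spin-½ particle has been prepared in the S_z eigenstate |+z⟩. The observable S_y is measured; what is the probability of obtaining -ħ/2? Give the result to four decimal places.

0.5000

In the S_z basis, |+z⟩ = |+z⟩ and |-y⟩ = (|+z⟩ - i|-z⟩)/√2.
|⟨-y|+z⟩|² = 1/2.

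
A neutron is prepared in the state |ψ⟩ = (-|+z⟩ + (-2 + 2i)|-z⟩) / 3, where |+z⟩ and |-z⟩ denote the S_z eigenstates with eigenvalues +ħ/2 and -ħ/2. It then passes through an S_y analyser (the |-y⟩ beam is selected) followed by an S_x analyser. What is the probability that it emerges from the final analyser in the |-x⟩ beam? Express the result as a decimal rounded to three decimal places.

0.361

First analyser (S_y): P(|-y⟩) = |⟨-y|ψ⟩|² = 13/18.
After stage 1 the state is |-y⟩; P(|-x⟩) = |⟨-x|-y⟩|² = 1/2.
Joint probability = 13/18 × 1/2 = 0.361.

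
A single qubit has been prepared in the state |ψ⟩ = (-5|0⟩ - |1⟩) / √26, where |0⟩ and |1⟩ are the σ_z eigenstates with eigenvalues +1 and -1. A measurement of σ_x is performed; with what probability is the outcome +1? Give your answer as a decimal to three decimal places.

0.692

|+x⟩ = (|0⟩ + |1⟩)/√2, so ⟨+x|ψ⟩ = (-6) / (√2·√26).
P = |-6|² / 52 = 36/52.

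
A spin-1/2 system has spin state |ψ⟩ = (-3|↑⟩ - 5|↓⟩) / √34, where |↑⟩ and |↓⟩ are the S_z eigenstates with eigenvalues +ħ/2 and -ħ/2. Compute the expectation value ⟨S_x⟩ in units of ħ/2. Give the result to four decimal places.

0.8824

⟨σ_x⟩ = 2 Re(a* b)/(|a|²+|b|²) with a = -3, b = -5.
a* b = 15, so ⟨σ_x⟩ = 30/34.
⟨S_x⟩ = (ħ/2)·⟨σ_x⟩.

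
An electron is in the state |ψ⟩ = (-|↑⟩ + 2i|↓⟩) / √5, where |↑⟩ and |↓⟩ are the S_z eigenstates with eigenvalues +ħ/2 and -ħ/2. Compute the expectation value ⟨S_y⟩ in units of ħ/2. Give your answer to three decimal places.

⟨σ_y⟩ = 2 Im(a* b)/(|a|²+|b|²) with a = -1, b = 2i.
a* b = -2i, so ⟨σ_y⟩ = -4/5.
⟨S_y⟩ = (ħ/2)·⟨σ_y⟩.

-0.800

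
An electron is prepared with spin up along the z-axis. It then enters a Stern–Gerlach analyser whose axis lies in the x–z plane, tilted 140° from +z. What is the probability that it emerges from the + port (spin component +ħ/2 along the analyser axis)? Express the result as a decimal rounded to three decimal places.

For spin-½, the probability of finding spin-up along an axis at angle θ to the initial spin direction is cos²(θ/2); spin-down is sin²(θ/2).
θ = 140°, so P = cos²(70°) ≈ 0.117.

0.117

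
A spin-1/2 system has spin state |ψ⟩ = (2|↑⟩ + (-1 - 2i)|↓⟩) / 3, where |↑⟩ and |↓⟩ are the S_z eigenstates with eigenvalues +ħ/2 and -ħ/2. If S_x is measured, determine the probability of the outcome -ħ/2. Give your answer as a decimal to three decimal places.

|-x⟩ = (|↑⟩ - |↓⟩)/√2, so ⟨-x|ψ⟩ = (3 + 2i) / (√2·3).
P = |3 + 2i|² / 18 = 13/18.

0.722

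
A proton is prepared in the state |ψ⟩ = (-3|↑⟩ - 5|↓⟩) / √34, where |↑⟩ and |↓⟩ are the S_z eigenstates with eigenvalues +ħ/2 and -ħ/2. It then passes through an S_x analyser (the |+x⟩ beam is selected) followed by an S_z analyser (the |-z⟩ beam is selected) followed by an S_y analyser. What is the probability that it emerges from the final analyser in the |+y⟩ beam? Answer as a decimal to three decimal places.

First analyser (S_x): P(|+x⟩) = |⟨+x|ψ⟩|² = 64/68.
After stage 1 the state is |+x⟩; P(|-z⟩) = |⟨-z|+x⟩|² = 1/2.
After stage 2 the state is |-z⟩; P(|+y⟩) = |⟨+y|-z⟩|² = 1/2.
Joint probability = 64/68 × 1/2 × 1/2 = 0.235.

0.235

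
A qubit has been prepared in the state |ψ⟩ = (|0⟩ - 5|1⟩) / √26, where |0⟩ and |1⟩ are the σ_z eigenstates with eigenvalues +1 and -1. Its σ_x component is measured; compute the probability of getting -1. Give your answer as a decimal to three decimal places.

|-x⟩ = (|0⟩ - |1⟩)/√2, so ⟨-x|ψ⟩ = (6) / (√2·√26).
P = |6|² / 52 = 36/52.

0.692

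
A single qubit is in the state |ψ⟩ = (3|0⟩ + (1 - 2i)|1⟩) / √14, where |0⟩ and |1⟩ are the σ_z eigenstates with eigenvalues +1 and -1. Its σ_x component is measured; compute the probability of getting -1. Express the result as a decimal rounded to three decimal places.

|-x⟩ = (|0⟩ - |1⟩)/√2, so ⟨-x|ψ⟩ = (2 + 2i) / (√2·√14).
P = |2 + 2i|² / 28 = 8/28.

0.286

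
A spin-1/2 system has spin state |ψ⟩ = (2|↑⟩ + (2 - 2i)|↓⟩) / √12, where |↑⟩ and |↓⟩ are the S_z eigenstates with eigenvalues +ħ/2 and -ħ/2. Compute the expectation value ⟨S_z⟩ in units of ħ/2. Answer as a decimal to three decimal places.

-0.333

⟨σ_z⟩ = |a|² - |b|² divided by |a|²+|b|², with a, b the |↑⟩, |↓⟩ amplitudes.
= (4 - 8)/12 = -4/12.
⟨S_z⟩ = (ħ/2)·⟨σ_z⟩.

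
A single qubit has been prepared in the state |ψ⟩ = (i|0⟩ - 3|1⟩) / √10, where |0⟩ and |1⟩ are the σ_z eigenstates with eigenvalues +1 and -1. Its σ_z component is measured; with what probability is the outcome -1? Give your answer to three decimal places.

0.900

The -1 outcome corresponds to |1⟩. Its amplitude in |ψ⟩ is -3/√10.
P = |-3|² / 10 = 9/10.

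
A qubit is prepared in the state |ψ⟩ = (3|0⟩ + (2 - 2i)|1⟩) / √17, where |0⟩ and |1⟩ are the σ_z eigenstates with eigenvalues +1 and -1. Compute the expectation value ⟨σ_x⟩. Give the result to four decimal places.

0.7059

⟨σ_x⟩ = 2 Re(a* b)/(|a|²+|b|²) with a = 3, b = (2 - 2i).
a* b = (6 - 6i), so ⟨σ_x⟩ = 12/17.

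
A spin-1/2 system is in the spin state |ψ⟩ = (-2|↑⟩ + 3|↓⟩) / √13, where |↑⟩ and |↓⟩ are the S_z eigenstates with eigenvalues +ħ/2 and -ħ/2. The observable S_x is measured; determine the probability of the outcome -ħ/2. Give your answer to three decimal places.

|-x⟩ = (|↑⟩ - |↓⟩)/√2, so ⟨-x|ψ⟩ = (-5) / (√2·√13).
P = |-5|² / 26 = 25/26.

0.962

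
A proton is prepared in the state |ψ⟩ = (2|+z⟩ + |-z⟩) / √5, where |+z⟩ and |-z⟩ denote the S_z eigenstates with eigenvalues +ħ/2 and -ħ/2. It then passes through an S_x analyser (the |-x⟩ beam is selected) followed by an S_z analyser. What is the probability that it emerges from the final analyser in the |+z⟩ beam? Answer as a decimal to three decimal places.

0.050

First analyser (S_x): P(|-x⟩) = |⟨-x|ψ⟩|² = 1/10.
After stage 1 the state is |-x⟩; P(|+z⟩) = |⟨+z|-x⟩|² = 1/2.
Joint probability = 1/10 × 1/2 = 0.050.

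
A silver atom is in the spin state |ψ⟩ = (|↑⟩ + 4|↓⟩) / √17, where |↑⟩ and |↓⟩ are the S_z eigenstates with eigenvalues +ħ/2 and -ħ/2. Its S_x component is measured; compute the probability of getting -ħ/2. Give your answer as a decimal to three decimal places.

0.265

|-x⟩ = (|↑⟩ - |↓⟩)/√2, so ⟨-x|ψ⟩ = (-3) / (√2·√17).
P = |-3|² / 34 = 9/34.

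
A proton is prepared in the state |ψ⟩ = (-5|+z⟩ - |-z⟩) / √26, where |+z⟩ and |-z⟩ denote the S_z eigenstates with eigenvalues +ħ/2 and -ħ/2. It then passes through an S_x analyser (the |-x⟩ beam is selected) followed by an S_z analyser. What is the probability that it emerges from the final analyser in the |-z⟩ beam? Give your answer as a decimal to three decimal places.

0.154

First analyser (S_x): P(|-x⟩) = |⟨-x|ψ⟩|² = 16/52.
After stage 1 the state is |-x⟩; P(|-z⟩) = |⟨-z|-x⟩|² = 1/2.
Joint probability = 16/52 × 1/2 = 0.154.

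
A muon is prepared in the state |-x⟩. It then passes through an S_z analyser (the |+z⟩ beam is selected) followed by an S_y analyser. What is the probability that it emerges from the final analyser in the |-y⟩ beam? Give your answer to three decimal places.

0.250

First analyser (S_z): from |-x⟩, P(|+z⟩) = 1/2.
After stage 1 the state is |+z⟩; P(|-y⟩) = |⟨-y|+z⟩|² = 1/2.
Joint probability = 1/2 × 1/2 = 0.250.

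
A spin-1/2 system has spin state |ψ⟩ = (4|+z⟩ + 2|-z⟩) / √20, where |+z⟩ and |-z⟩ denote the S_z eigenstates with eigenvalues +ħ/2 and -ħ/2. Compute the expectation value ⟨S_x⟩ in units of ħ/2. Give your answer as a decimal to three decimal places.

⟨σ_x⟩ = 2 Re(a* b)/(|a|²+|b|²) with a = 4, b = 2.
a* b = 8, so ⟨σ_x⟩ = 16/20.
⟨S_x⟩ = (ħ/2)·⟨σ_x⟩.

0.800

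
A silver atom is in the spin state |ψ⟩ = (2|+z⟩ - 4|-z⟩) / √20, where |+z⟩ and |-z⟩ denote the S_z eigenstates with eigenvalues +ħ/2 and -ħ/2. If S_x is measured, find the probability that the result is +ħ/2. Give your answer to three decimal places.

|+x⟩ = (|+z⟩ + |-z⟩)/√2, so ⟨+x|ψ⟩ = (-2) / (√2·√20).
P = |-2|² / 40 = 4/40.

0.100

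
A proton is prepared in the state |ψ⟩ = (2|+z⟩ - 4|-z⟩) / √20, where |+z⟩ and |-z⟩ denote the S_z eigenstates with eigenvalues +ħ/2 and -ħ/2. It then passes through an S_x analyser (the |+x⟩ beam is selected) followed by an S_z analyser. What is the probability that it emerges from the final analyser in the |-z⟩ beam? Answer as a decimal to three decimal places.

0.050

First analyser (S_x): P(|+x⟩) = |⟨+x|ψ⟩|² = 4/40.
After stage 1 the state is |+x⟩; P(|-z⟩) = |⟨-z|+x⟩|² = 1/2.
Joint probability = 4/40 × 1/2 = 0.050.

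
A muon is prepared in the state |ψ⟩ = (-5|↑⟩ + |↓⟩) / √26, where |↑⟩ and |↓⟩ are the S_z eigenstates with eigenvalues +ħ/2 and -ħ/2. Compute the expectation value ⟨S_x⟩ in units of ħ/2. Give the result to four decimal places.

⟨σ_x⟩ = 2 Re(a* b)/(|a|²+|b|²) with a = -5, b = 1.
a* b = -5, so ⟨σ_x⟩ = -10/26.
⟨S_x⟩ = (ħ/2)·⟨σ_x⟩.

-0.3846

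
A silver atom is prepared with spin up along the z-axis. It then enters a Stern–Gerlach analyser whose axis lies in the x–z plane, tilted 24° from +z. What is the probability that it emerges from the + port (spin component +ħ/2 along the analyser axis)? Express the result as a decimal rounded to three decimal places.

0.957

For spin-½, the probability of finding spin-up along an axis at angle θ to the initial spin direction is cos²(θ/2); spin-down is sin²(θ/2).
θ = 24°, so P = cos²(12°) ≈ 0.957.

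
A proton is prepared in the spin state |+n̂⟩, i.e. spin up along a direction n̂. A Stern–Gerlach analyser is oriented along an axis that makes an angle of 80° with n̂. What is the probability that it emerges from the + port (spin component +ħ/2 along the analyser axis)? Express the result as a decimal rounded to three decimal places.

0.587

For spin-½, the probability of finding spin-up along an axis at angle θ to the initial spin direction is cos²(θ/2); spin-down is sin²(θ/2).
θ = 80°, so P = cos²(40°) ≈ 0.587.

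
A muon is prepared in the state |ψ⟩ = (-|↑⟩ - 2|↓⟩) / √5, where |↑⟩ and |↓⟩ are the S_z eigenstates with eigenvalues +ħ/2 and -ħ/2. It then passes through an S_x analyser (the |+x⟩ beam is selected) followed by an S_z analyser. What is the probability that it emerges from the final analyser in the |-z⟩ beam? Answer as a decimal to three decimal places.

0.450

First analyser (S_x): P(|+x⟩) = |⟨+x|ψ⟩|² = 9/10.
After stage 1 the state is |+x⟩; P(|-z⟩) = |⟨-z|+x⟩|² = 1/2.
Joint probability = 9/10 × 1/2 = 0.450.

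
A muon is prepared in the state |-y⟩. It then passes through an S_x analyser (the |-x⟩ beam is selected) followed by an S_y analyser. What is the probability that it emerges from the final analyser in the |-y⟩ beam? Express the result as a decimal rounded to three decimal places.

0.250

First analyser (S_x): from |-y⟩, P(|-x⟩) = 1/2.
After stage 1 the state is |-x⟩; P(|-y⟩) = |⟨-y|-x⟩|² = 1/2.
Joint probability = 1/2 × 1/2 = 0.250.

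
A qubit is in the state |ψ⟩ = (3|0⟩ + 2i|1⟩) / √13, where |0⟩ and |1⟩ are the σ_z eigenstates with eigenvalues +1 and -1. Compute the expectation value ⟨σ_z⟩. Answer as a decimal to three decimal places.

0.385

⟨σ_z⟩ = |a|² - |b|² divided by |a|²+|b|², with a, b the |0⟩, |1⟩ amplitudes.
= (9 - 4)/13 = 5/13.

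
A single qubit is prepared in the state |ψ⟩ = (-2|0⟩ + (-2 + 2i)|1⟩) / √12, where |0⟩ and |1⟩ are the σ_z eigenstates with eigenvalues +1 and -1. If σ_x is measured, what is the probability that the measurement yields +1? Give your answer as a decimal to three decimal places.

0.833

|+x⟩ = (|0⟩ + |1⟩)/√2, so ⟨+x|ψ⟩ = (-4 + 2i) / (√2·√12).
P = |-4 + 2i|² / 24 = 20/24.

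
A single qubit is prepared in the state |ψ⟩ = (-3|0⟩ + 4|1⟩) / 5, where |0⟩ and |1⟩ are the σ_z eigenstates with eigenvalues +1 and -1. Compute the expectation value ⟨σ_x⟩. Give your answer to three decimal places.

⟨σ_x⟩ = 2 Re(a* b)/(|a|²+|b|²) with a = -3, b = 4.
a* b = -12, so ⟨σ_x⟩ = -24/25.

-0.960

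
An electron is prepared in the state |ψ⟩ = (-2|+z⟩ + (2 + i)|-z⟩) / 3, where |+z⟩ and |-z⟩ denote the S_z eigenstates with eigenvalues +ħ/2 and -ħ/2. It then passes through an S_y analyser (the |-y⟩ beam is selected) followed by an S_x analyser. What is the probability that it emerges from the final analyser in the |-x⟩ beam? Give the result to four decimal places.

First analyser (S_y): P(|-y⟩) = |⟨-y|ψ⟩|² = 13/18.
After stage 1 the state is |-y⟩; P(|-x⟩) = |⟨-x|-y⟩|² = 1/2.
Joint probability = 13/18 × 1/2 = 0.3611.

0.3611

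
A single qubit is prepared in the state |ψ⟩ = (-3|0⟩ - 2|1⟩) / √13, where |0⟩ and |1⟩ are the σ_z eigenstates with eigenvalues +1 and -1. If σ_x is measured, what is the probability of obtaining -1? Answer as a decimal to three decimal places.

|-x⟩ = (|0⟩ - |1⟩)/√2, so ⟨-x|ψ⟩ = (-1) / (√2·√13).
P = |-1|² / 26 = 1/26.

0.038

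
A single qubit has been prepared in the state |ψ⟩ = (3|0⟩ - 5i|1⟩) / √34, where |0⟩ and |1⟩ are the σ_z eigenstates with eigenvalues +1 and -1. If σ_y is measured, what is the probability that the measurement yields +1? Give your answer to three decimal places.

0.059

|+y⟩ = (|0⟩ + i|1⟩)/√2, so ⟨+y|ψ⟩ = (-2) / (√2·√34).
P = |-2|² / 68 = 4/68.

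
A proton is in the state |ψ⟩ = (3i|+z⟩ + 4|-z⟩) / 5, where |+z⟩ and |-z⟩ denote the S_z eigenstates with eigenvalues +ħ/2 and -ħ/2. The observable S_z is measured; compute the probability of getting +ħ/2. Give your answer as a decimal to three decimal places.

The +ħ/2 outcome corresponds to |+z⟩. Its amplitude in |ψ⟩ is 3i/5.
P = |3i|² / 25 = 9/25.

0.360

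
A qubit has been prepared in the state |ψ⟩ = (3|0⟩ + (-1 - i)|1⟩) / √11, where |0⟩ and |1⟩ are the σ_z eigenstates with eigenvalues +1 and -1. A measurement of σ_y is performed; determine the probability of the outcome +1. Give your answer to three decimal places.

0.227

|+y⟩ = (|0⟩ + i|1⟩)/√2, so ⟨+y|ψ⟩ = (2 + i) / (√2·√11).
P = |2 + i|² / 22 = 5/22.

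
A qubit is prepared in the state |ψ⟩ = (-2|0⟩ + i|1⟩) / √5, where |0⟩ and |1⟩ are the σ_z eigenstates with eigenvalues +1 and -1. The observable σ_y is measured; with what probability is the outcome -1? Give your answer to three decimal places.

|-y⟩ = (|0⟩ - i|1⟩)/√2, so ⟨-y|ψ⟩ = (-3) / (√2·√5).
P = |-3|² / 10 = 9/10.

0.900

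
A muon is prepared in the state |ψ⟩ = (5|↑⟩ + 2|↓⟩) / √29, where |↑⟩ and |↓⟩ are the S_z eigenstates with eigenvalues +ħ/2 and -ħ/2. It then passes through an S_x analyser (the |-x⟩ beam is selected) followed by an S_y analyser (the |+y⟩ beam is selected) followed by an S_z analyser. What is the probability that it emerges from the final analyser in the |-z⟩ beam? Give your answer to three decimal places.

First analyser (S_x): P(|-x⟩) = |⟨-x|ψ⟩|² = 9/58.
After stage 1 the state is |-x⟩; P(|+y⟩) = |⟨+y|-x⟩|² = 1/2.
After stage 2 the state is |+y⟩; P(|-z⟩) = |⟨-z|+y⟩|² = 1/2.
Joint probability = 9/58 × 1/2 × 1/2 = 0.039.

0.039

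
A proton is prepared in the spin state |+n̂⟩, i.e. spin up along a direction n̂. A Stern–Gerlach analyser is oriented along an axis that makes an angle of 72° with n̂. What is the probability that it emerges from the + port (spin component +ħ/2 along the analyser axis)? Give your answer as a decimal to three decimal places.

0.655

For spin-½, the probability of finding spin-up along an axis at angle θ to the initial spin direction is cos²(θ/2); spin-down is sin²(θ/2).
θ = 72°, so P = cos²(36°) ≈ 0.655.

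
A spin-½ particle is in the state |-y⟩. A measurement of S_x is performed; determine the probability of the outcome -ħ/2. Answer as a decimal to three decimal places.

0.500

In the S_z basis, |-y⟩ = (|↑⟩ - i|↓⟩)/√2 and |-x⟩ = (|↑⟩ - |↓⟩)/√2.
|⟨-x|-y⟩|² = 1/2.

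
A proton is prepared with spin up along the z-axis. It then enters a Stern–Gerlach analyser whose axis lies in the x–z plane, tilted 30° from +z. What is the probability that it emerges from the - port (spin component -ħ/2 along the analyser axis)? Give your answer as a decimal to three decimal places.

0.067

For spin-½, the probability of finding spin-up along an axis at angle θ to the initial spin direction is cos²(θ/2); spin-down is sin²(θ/2).
θ = 30°, so P = sin²(15°) ≈ 0.067.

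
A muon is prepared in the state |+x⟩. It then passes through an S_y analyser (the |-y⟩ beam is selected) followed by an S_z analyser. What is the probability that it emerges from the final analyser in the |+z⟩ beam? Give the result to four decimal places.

First analyser (S_y): from |+x⟩, P(|-y⟩) = 1/2.
After stage 1 the state is |-y⟩; P(|+z⟩) = |⟨+z|-y⟩|² = 1/2.
Joint probability = 1/2 × 1/2 = 0.2500.

0.2500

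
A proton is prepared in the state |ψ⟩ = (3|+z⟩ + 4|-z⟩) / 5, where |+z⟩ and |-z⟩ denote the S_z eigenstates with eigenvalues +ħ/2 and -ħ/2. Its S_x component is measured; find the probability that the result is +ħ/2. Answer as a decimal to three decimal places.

|+x⟩ = (|+z⟩ + |-z⟩)/√2, so ⟨+x|ψ⟩ = (7) / (√2·5).
P = |7|² / 50 = 49/50.

0.980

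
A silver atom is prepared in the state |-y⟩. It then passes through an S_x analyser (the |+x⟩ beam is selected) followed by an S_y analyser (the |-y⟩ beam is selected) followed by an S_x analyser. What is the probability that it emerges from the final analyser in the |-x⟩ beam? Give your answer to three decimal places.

0.125

First analyser (S_x): from |-y⟩, P(|+x⟩) = 1/2.
After stage 1 the state is |+x⟩; P(|-y⟩) = |⟨-y|+x⟩|² = 1/2.
After stage 2 the state is |-y⟩; P(|-x⟩) = |⟨-x|-y⟩|² = 1/2.
Joint probability = 1/2 × 1/2 × 1/2 = 0.125.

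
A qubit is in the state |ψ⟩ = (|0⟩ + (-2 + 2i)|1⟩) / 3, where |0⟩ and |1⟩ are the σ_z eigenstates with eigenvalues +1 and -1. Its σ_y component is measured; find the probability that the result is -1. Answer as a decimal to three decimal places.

0.278

|-y⟩ = (|0⟩ - i|1⟩)/√2, so ⟨-y|ψ⟩ = (-1 - 2i) / (√2·3).
P = |-1 - 2i|² / 18 = 5/18.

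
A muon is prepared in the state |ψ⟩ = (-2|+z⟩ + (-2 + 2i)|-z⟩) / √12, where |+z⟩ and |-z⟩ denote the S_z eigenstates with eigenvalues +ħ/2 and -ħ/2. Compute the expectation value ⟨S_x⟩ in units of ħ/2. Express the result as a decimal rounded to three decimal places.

⟨σ_x⟩ = 2 Re(a* b)/(|a|²+|b|²) with a = -2, b = (-2 + 2i).
a* b = (4 - 4i), so ⟨σ_x⟩ = 8/12.
⟨S_x⟩ = (ħ/2)·⟨σ_x⟩.

0.667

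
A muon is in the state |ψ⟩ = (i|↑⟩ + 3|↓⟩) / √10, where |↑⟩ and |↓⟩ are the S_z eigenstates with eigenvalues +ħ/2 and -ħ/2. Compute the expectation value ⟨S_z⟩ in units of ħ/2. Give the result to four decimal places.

-0.8000

⟨σ_z⟩ = |a|² - |b|² divided by |a|²+|b|², with a, b the |↑⟩, |↓⟩ amplitudes.
= (1 - 9)/10 = -8/10.
⟨S_z⟩ = (ħ/2)·⟨σ_z⟩.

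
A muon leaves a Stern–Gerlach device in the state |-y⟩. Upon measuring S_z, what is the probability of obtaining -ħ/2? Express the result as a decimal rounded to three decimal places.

0.500

In the S_z basis, |-y⟩ = (|+z⟩ - i|-z⟩)/√2 and |-z⟩ = |-z⟩.
|⟨-z|-y⟩|² = 1/2.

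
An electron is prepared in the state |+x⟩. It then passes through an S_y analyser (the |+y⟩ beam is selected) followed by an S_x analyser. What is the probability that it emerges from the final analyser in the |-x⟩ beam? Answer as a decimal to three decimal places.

First analyser (S_y): from |+x⟩, P(|+y⟩) = 1/2.
After stage 1 the state is |+y⟩; P(|-x⟩) = |⟨-x|+y⟩|² = 1/2.
Joint probability = 1/2 × 1/2 = 0.250.

0.250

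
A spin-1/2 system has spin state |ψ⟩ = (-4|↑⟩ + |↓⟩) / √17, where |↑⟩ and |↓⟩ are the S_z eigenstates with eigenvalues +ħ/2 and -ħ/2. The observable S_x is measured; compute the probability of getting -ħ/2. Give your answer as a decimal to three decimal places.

0.735

|-x⟩ = (|↑⟩ - |↓⟩)/√2, so ⟨-x|ψ⟩ = (-5) / (√2·√17).
P = |-5|² / 34 = 25/34.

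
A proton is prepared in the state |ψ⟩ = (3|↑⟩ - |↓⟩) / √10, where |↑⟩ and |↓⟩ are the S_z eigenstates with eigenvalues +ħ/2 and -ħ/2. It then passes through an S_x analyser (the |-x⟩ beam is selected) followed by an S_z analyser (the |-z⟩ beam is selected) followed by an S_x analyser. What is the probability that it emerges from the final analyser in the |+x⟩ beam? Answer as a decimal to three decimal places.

First analyser (S_x): P(|-x⟩) = |⟨-x|ψ⟩|² = 16/20.
After stage 1 the state is |-x⟩; P(|-z⟩) = |⟨-z|-x⟩|² = 1/2.
After stage 2 the state is |-z⟩; P(|+x⟩) = |⟨+x|-z⟩|² = 1/2.
Joint probability = 16/20 × 1/2 × 1/2 = 0.200.

0.200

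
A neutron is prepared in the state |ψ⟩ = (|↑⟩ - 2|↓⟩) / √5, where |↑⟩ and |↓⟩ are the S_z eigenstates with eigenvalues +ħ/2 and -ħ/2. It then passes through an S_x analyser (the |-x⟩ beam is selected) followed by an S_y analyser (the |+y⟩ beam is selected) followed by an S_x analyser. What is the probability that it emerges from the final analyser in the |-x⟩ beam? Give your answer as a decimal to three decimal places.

First analyser (S_x): P(|-x⟩) = |⟨-x|ψ⟩|² = 9/10.
After stage 1 the state is |-x⟩; P(|+y⟩) = |⟨+y|-x⟩|² = 1/2.
After stage 2 the state is |+y⟩; P(|-x⟩) = |⟨-x|+y⟩|² = 1/2.
Joint probability = 9/10 × 1/2 × 1/2 = 0.225.

0.225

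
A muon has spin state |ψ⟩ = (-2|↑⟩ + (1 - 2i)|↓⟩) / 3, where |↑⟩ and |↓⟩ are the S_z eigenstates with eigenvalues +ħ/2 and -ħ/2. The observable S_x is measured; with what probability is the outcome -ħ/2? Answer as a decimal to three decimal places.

0.722

|-x⟩ = (|↑⟩ - |↓⟩)/√2, so ⟨-x|ψ⟩ = (-3 + 2i) / (√2·3).
P = |-3 + 2i|² / 18 = 13/18.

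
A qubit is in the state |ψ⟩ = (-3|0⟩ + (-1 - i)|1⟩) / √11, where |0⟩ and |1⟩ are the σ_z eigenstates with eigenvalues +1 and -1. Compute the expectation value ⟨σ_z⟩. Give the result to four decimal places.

⟨σ_z⟩ = |a|² - |b|² divided by |a|²+|b|², with a, b the |0⟩, |1⟩ amplitudes.
= (9 - 2)/11 = 7/11.

0.6364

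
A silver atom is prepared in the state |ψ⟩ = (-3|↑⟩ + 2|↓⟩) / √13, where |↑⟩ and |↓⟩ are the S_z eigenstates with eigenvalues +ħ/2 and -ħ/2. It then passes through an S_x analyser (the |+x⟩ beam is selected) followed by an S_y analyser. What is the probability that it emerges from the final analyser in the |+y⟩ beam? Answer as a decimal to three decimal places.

First analyser (S_x): P(|+x⟩) = |⟨+x|ψ⟩|² = 1/26.
After stage 1 the state is |+x⟩; P(|+y⟩) = |⟨+y|+x⟩|² = 1/2.
Joint probability = 1/26 × 1/2 = 0.019.

0.019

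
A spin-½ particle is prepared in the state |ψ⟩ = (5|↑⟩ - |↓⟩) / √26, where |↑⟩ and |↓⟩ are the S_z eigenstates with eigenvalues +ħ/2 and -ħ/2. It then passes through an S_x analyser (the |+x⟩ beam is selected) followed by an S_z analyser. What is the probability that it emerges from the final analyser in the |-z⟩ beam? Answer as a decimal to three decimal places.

First analyser (S_x): P(|+x⟩) = |⟨+x|ψ⟩|² = 16/52.
After stage 1 the state is |+x⟩; P(|-z⟩) = |⟨-z|+x⟩|² = 1/2.
Joint probability = 16/52 × 1/2 = 0.154.

0.154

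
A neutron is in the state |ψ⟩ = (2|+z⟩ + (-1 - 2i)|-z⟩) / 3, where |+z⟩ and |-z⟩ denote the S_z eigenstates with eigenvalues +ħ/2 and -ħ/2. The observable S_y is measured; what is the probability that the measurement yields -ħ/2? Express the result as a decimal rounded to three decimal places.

|-y⟩ = (|+z⟩ - i|-z⟩)/√2, so ⟨-y|ψ⟩ = (4 - i) / (√2·3).
P = |4 - i|² / 18 = 17/18.

0.944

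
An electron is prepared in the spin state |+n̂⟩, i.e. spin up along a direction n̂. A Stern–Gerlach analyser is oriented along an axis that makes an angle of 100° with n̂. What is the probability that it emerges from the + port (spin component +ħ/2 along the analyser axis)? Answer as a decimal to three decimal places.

0.413

For spin-½, the probability of finding spin-up along an axis at angle θ to the initial spin direction is cos²(θ/2); spin-down is sin²(θ/2).
θ = 100°, so P = cos²(50°) ≈ 0.413.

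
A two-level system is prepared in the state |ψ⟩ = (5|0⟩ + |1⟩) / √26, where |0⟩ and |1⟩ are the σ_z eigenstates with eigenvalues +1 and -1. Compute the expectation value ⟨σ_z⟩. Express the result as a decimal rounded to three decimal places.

0.923

⟨σ_z⟩ = |a|² - |b|² divided by |a|²+|b|², with a, b the |0⟩, |1⟩ amplitudes.
= (25 - 1)/26 = 24/26.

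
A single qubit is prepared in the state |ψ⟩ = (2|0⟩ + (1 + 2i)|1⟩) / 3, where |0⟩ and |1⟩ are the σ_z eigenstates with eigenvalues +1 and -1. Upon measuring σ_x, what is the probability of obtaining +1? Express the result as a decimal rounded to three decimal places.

|+x⟩ = (|0⟩ + |1⟩)/√2, so ⟨+x|ψ⟩ = (3 + 2i) / (√2·3).
P = |3 + 2i|² / 18 = 13/18.

0.722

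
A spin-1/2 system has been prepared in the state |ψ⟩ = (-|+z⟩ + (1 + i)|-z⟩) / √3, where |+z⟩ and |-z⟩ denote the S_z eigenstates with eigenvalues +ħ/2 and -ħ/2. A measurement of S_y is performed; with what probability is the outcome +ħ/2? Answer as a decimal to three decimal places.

|+y⟩ = (|+z⟩ + i|-z⟩)/√2, so ⟨+y|ψ⟩ = (-i) / (√2·√3).
P = |-i|² / 6 = 1/6.

0.167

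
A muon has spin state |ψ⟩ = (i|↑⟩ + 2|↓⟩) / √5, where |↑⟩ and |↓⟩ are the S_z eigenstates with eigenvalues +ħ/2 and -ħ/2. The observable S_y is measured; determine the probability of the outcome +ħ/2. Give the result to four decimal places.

0.1000

|+y⟩ = (|↑⟩ + i|↓⟩)/√2, so ⟨+y|ψ⟩ = (-i) / (√2·√5).
P = |-i|² / 10 = 1/10.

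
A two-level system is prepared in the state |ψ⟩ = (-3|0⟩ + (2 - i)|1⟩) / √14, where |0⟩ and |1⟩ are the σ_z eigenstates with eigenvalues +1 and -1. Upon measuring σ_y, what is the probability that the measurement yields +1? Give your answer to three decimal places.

|+y⟩ = (|0⟩ + i|1⟩)/√2, so ⟨+y|ψ⟩ = (-4 - 2i) / (√2·√14).
P = |-4 - 2i|² / 28 = 20/28.

0.714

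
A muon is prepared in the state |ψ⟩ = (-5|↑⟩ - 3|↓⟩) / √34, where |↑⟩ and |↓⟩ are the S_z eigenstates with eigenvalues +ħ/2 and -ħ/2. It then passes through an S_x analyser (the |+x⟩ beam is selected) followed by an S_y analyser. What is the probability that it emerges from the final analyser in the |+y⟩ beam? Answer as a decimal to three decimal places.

0.471

First analyser (S_x): P(|+x⟩) = |⟨+x|ψ⟩|² = 64/68.
After stage 1 the state is |+x⟩; P(|+y⟩) = |⟨+y|+x⟩|² = 1/2.
Joint probability = 64/68 × 1/2 = 0.471.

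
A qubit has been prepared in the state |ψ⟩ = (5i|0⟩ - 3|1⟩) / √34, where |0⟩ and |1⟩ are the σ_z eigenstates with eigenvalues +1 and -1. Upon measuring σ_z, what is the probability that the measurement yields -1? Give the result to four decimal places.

The -1 outcome corresponds to |1⟩. Its amplitude in |ψ⟩ is -3/√34.
P = |-3|² / 34 = 9/34.

0.2647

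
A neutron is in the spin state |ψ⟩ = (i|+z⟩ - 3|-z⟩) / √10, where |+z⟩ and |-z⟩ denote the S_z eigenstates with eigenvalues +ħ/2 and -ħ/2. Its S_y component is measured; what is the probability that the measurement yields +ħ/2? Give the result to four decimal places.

0.8000

|+y⟩ = (|+z⟩ + i|-z⟩)/√2, so ⟨+y|ψ⟩ = (4i) / (√2·√10).
P = |4i|² / 20 = 16/20.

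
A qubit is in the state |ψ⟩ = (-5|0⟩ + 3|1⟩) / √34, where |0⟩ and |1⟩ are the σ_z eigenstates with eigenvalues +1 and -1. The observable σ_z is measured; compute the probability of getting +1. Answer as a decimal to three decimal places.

0.735

The +1 outcome corresponds to |0⟩. Its amplitude in |ψ⟩ is -5/√34.
P = |-5|² / 34 = 25/34.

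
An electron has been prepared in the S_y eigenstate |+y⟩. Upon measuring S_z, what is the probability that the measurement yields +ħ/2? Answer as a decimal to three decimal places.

In the S_z basis, |+y⟩ = (|+z⟩ + i|-z⟩)/√2 and |+z⟩ = |+z⟩.
|⟨+z|+y⟩|² = 1/2.

0.500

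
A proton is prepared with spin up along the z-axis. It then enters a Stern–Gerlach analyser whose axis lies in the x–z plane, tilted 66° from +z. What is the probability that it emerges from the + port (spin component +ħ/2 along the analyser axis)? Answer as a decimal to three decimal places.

0.703

For spin-½, the probability of finding spin-up along an axis at angle θ to the initial spin direction is cos²(θ/2); spin-down is sin²(θ/2).
θ = 66°, so P = cos²(33°) ≈ 0.703.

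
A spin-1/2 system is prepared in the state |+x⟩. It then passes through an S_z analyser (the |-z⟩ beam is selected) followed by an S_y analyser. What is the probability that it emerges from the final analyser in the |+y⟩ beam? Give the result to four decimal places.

0.2500

First analyser (S_z): from |+x⟩, P(|-z⟩) = 1/2.
After stage 1 the state is |-z⟩; P(|+y⟩) = |⟨+y|-z⟩|² = 1/2.
Joint probability = 1/2 × 1/2 = 0.2500.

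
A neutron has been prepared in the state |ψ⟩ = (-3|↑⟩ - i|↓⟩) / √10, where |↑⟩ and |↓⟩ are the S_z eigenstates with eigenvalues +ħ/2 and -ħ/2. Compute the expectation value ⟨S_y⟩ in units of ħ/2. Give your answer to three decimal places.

⟨σ_y⟩ = 2 Im(a* b)/(|a|²+|b|²) with a = -3, b = -i.
a* b = 3i, so ⟨σ_y⟩ = 6/10.
⟨S_y⟩ = (ħ/2)·⟨σ_y⟩.

0.600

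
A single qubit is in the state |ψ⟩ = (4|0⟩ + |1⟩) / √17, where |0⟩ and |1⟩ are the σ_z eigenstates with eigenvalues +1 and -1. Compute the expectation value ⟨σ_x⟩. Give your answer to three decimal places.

0.471

⟨σ_x⟩ = 2 Re(a* b)/(|a|²+|b|²) with a = 4, b = 1.
a* b = 4, so ⟨σ_x⟩ = 8/17.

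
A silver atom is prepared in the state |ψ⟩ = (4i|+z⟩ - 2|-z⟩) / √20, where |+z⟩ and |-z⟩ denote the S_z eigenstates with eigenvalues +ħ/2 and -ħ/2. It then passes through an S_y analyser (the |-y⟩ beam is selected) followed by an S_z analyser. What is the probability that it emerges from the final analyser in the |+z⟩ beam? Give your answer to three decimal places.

0.050

First analyser (S_y): P(|-y⟩) = |⟨-y|ψ⟩|² = 4/40.
After stage 1 the state is |-y⟩; P(|+z⟩) = |⟨+z|-y⟩|² = 1/2.
Joint probability = 4/40 × 1/2 = 0.050.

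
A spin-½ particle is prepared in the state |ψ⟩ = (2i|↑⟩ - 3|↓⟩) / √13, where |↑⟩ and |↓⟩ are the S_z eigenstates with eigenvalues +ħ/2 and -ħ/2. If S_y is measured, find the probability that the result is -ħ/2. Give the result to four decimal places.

0.0385

|-y⟩ = (|↑⟩ - i|↓⟩)/√2, so ⟨-y|ψ⟩ = (-i) / (√2·√13).
P = |-i|² / 26 = 1/26.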